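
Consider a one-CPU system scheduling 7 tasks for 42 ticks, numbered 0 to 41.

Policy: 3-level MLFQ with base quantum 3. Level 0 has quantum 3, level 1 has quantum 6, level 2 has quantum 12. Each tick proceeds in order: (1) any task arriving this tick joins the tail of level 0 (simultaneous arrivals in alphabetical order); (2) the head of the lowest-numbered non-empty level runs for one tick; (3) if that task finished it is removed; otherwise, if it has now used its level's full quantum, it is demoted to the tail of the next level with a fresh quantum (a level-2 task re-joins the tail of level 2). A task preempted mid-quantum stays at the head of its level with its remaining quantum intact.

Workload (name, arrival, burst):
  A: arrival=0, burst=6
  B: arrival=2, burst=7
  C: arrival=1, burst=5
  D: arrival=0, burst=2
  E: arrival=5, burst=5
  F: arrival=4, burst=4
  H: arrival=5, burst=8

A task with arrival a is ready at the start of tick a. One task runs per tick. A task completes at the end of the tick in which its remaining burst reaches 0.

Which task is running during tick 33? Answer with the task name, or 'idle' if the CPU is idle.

running at tick 33 = H

t=0: L0/L1/L2 = AD/-/- → run A
t=1: L0/L1/L2 = ADC/-/- → run A
t=2: L0/L1/L2 = ADCB/-/- → run A
t=3: L0/L1/L2 = DCB/A/- → run D
t=4: L0/L1/L2 = DCBF/A/- → run D
t=5: L0/L1/L2 = CBFEH/A/- → run C
t=6: L0/L1/L2 = CBFEH/A/- → run C
t=7: L0/L1/L2 = CBFEH/A/- → run C
t=8: L0/L1/L2 = BFEH/AC/- → run B
t=9: L0/L1/L2 = BFEH/AC/- → run B
t=10: L0/L1/L2 = BFEH/AC/- → run B
t=11: L0/L1/L2 = FEH/ACB/- → run F
t=12: L0/L1/L2 = FEH/ACB/- → run F
t=13: L0/L1/L2 = FEH/ACB/- → run F
t=14: L0/L1/L2 = EH/ACBF/- → run E
t=15: L0/L1/L2 = EH/ACBF/- → run E
t=16: L0/L1/L2 = EH/ACBF/- → run E
t=17: L0/L1/L2 = H/ACBFE/- → run H
t=18: L0/L1/L2 = H/ACBFE/- → run H
t=19: L0/L1/L2 = H/ACBFE/- → run H
t=20: L0/L1/L2 = -/ACBFEH/- → run A
t=21: L0/L1/L2 = -/ACBFEH/- → run A
t=22: L0/L1/L2 = -/ACBFEH/- → run A
t=23: L0/L1/L2 = -/CBFEH/- → run C
t=24: L0/L1/L2 = -/CBFEH/- → run C
t=25: L0/L1/L2 = -/BFEH/- → run B
t=26: L0/L1/L2 = -/BFEH/- → run B
t=27: L0/L1/L2 = -/BFEH/- → run B
t=28: L0/L1/L2 = -/BFEH/- → run B
t=29: L0/L1/L2 = -/FEH/- → run F
t=30: L0/L1/L2 = -/EH/- → run E
t=31: L0/L1/L2 = -/EH/- → run E
t=32: L0/L1/L2 = -/H/- → run H
t=33: L0/L1/L2 = -/H/- → run H
t=34: L0/L1/L2 = -/H/- → run H
t=35: L0/L1/L2 = -/H/- → run H
t=36: L0/L1/L2 = -/H/- → run H
t=37: (idle)
t=38: (idle)
t=39: (idle)
t=40: (idle)
t=41: (idle)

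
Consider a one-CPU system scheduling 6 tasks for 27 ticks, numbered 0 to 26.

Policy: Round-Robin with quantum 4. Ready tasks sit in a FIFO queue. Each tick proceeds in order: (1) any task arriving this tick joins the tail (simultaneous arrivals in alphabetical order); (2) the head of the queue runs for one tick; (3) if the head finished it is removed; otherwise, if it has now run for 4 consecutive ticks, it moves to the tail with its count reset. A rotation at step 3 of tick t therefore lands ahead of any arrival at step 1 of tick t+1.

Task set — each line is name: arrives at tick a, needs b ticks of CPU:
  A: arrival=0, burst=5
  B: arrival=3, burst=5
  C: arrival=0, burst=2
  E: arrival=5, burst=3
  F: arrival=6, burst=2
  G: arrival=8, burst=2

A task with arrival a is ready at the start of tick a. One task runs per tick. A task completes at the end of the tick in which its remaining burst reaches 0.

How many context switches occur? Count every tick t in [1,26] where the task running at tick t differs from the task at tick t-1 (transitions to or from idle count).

context switches = 8

t=0: queue=[A,C] q_used=0 → run A
t=1: queue=[A,C] q_used=1 → run A
t=2: queue=[A,C] q_used=2 → run A
t=3: queue=[A,C,B] q_used=3 → run A
t=4: queue=[C,B,A] q_used=0 → run C
t=5: queue=[C,B,A,E] q_used=1 → run C
t=6: queue=[B,A,E,F] q_used=0 → run B
t=7: queue=[B,A,E,F] q_used=1 → run B
t=8: queue=[B,A,E,F,G] q_used=2 → run B
t=9: queue=[B,A,E,F,G] q_used=3 → run B
t=10: queue=[A,E,F,G,B] q_used=0 → run A
t=11: queue=[E,F,G,B] q_used=0 → run E
t=12: queue=[E,F,G,B] q_used=1 → run E
t=13: queue=[E,F,G,B] q_used=2 → run E
t=14: queue=[F,G,B] q_used=0 → run F
t=15: queue=[F,G,B] q_used=1 → run F
t=16: queue=[G,B] q_used=0 → run G
t=17: queue=[G,B] q_used=1 → run G
t=18: queue=[B] q_used=0 → run B
t=19: (idle)
t=20: (idle)
t=21: (idle)
t=22: (idle)
t=23: (idle)
t=24: (idle)
t=25: (idle)
t=26: (idle)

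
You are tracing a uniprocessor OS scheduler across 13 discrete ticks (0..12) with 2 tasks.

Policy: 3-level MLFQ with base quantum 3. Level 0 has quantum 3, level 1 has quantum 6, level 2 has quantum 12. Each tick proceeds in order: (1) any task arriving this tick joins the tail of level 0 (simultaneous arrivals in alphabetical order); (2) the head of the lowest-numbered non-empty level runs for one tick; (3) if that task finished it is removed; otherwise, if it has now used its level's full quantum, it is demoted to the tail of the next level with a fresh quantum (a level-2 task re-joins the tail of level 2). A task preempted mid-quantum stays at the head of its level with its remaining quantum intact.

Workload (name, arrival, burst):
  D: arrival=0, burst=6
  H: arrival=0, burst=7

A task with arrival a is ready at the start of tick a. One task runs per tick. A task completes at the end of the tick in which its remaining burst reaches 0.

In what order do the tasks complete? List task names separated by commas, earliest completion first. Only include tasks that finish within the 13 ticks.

t=0: L0/L1/L2 = DH/-/- → run D
t=1: L0/L1/L2 = DH/-/- → run D
t=2: L0/L1/L2 = DH/-/- → run D
t=3: L0/L1/L2 = H/D/- → run H
t=4: L0/L1/L2 = H/D/- → run H
t=5: L0/L1/L2 = H/D/- → run H
t=6: L0/L1/L2 = -/DH/- → run D
t=7: L0/L1/L2 = -/DH/- → run D
t=8: L0/L1/L2 = -/DH/- → run D
t=9: L0/L1/L2 = -/H/- → run H
t=10: L0/L1/L2 = -/H/- → run H
t=11: L0/L1/L2 = -/H/- → run H
t=12: L0/L1/L2 = -/H/- → run H

completion order = D, H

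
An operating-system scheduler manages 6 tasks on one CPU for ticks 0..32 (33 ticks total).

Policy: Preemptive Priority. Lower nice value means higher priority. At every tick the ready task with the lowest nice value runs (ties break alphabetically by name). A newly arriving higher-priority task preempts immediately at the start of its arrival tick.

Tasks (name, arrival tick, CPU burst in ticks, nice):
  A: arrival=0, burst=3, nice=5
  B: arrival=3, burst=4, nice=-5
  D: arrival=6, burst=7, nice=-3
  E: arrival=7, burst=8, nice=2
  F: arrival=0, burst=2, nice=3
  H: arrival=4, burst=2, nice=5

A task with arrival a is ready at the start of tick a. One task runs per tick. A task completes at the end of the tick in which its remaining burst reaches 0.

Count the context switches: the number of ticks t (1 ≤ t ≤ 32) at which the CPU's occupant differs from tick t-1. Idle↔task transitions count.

context switches = 7

t=0: ready={A,F} → run F
t=1: ready={A,F} → run F
t=2: ready={A} → run A
t=3: ready={A,B} → run B
t=4: ready={A,B,H} → run B
t=5: ready={A,B,H} → run B
t=6: ready={A,B,D,H} → run B
t=7: ready={A,D,E,H} → run D
t=8: ready={A,D,E,H} → run D
t=9: ready={A,D,E,H} → run D
t=10: ready={A,D,E,H} → run D
t=11: ready={A,D,E,H} → run D
t=12: ready={A,D,E,H} → run D
t=13: ready={A,D,E,H} → run D
t=14: ready={A,E,H} → run E
t=15: ready={A,E,H} → run E
t=16: ready={A,E,H} → run E
t=17: ready={A,E,H} → run E
t=18: ready={A,E,H} → run E
t=19: ready={A,E,H} → run E
t=20: ready={A,E,H} → run E
t=21: ready={A,E,H} → run E
t=22: ready={A,H} → run A
t=23: ready={A,H} → run A
t=24: ready={H} → run H
t=25: ready={H} → run H
t=26: (idle)
t=27: (idle)
t=28: (idle)
t=29: (idle)
t=30: (idle)
t=31: (idle)
t=32: (idle)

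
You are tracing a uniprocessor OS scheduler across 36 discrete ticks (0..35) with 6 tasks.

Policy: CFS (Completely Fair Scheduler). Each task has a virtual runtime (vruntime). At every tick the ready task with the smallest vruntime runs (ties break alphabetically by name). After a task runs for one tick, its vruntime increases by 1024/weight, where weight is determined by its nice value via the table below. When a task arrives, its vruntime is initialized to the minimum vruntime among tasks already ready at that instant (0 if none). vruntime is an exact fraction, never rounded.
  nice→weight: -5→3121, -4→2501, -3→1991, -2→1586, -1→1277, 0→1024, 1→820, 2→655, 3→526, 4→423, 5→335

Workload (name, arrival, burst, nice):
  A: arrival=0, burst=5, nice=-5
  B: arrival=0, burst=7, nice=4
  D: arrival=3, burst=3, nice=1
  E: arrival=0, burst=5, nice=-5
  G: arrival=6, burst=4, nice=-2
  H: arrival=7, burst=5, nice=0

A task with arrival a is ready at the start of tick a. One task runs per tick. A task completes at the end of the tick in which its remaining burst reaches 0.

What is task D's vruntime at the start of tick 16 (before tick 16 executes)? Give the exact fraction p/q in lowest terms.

vruntime(D, start of tick 16) = 1807872/639805

t=0: vr[A=0 B=0 E=0] → run A
t=1: vr[A=1024/3121 B=0 E=0] → run B
t=2: vr[A=1024/3121 B=1024/423 E=0] → run E
t=3: vr[A=1024/3121 B=1024/423 D=1024/3121 E=1024/3121] → run A
t=4: vr[A=2048/3121 B=1024/423 D=1024/3121 E=1024/3121] → run D
t=5: vr[A=2048/3121 B=1024/423 D=1008896/639805 E=1024/3121] → run E
t=6: vr[A=2048/3121 B=1024/423 D=1008896/639805 E=2048/3121 G=2048/3121] → run A
t=7: vr[A=3072/3121 B=1024/423 D=1008896/639805 E=2048/3121 G=2048/3121 H=2048/3121] → run E
t=8: vr[A=3072/3121 B=1024/423 D=1008896/639805 E=3072/3121 G=2048/3121 H=2048/3121] → run G
t=9: vr[A=3072/3121 B=1024/423 D=1008896/639805 E=3072/3121 G=3222016/2474953 H=2048/3121] → run H
t=10: vr[A=3072/3121 B=1024/423 D=1008896/639805 E=3072/3121 G=3222016/2474953 H=5169/3121] → run A
t=11: vr[A=4096/3121 B=1024/423 D=1008896/639805 E=3072/3121 G=3222016/2474953 H=5169/3121] → run E
t=12: vr[A=4096/3121 B=1024/423 D=1008896/639805 E=4096/3121 G=3222016/2474953 H=5169/3121] → run G
t=13: vr[A=4096/3121 B=1024/423 D=1008896/639805 E=4096/3121 G=4819968/2474953 H=5169/3121] → run A
t=14: vr[B=1024/423 D=1008896/639805 E=4096/3121 G=4819968/2474953 H=5169/3121] → run E
t=15: vr[B=1024/423 D=1008896/639805 G=4819968/2474953 H=5169/3121] → run D
t=16: vr[B=1024/423 D=1807872/639805 G=4819968/2474953 H=5169/3121] → run H
t=17: vr[B=1024/423 D=1807872/639805 G=4819968/2474953 H=8290/3121] → run G
t=18: vr[B=1024/423 D=1807872/639805 G=6417920/2474953 H=8290/3121] → run B
t=19: vr[B=2048/423 D=1807872/639805 G=6417920/2474953 H=8290/3121] → run G
t=20: vr[B=2048/423 D=1807872/639805 H=8290/3121] → run H
t=21: vr[B=2048/423 D=1807872/639805 H=11411/3121] → run D
t=22: vr[B=2048/423 H=11411/3121] → run H
t=23: vr[B=2048/423 H=14532/3121] → run H
t=24: vr[B=2048/423] → run B
t=25: vr[B=1024/141] → run B
t=26: vr[B=4096/423] → run B
t=27: vr[B=5120/423] → run B
t=28: vr[B=2048/141] → run B
t=29: (idle)
t=30: (idle)
t=31: (idle)
t=32: (idle)
t=33: (idle)
t=34: (idle)
t=35: (idle)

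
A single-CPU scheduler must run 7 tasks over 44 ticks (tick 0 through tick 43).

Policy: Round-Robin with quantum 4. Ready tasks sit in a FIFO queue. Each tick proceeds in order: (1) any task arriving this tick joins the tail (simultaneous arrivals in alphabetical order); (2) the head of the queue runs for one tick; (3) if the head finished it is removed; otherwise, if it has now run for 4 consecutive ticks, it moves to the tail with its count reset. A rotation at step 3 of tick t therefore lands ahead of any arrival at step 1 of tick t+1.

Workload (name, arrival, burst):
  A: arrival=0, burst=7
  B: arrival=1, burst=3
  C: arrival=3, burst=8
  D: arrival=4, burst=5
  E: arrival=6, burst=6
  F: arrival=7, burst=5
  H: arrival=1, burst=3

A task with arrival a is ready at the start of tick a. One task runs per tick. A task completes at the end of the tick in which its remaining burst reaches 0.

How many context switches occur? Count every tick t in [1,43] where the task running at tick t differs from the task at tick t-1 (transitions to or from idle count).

context switches = 12

t=0: queue=[A] q_used=0 → run A
t=1: queue=[A,B,H] q_used=1 → run A
t=2: queue=[A,B,H] q_used=2 → run A
t=3: queue=[A,B,H,C] q_used=3 → run A
t=4: queue=[B,H,C,A,D] q_used=0 → run B
t=5: queue=[B,H,C,A,D] q_used=1 → run B
t=6: queue=[B,H,C,A,D,E] q_used=2 → run B
t=7: queue=[H,C,A,D,E,F] q_used=0 → run H
t=8: queue=[H,C,A,D,E,F] q_used=1 → run H
t=9: queue=[H,C,A,D,E,F] q_used=2 → run H
t=10: queue=[C,A,D,E,F] q_used=0 → run C
t=11: queue=[C,A,D,E,F] q_used=1 → run C
t=12: queue=[C,A,D,E,F] q_used=2 → run C
t=13: queue=[C,A,D,E,F] q_used=3 → run C
t=14: queue=[A,D,E,F,C] q_used=0 → run A
t=15: queue=[A,D,E,F,C] q_used=1 → run A
t=16: queue=[A,D,E,F,C] q_used=2 → run A
t=17: queue=[D,E,F,C] q_used=0 → run D
t=18: queue=[D,E,F,C] q_used=1 → run D
t=19: queue=[D,E,F,C] q_used=2 → run D
t=20: queue=[D,E,F,C] q_used=3 → run D
t=21: queue=[E,F,C,D] q_used=0 → run E
t=22: queue=[E,F,C,D] q_used=1 → run E
t=23: queue=[E,F,C,D] q_used=2 → run E
t=24: queue=[E,F,C,D] q_used=3 → run E
t=25: queue=[F,C,D,E] q_used=0 → run F
t=26: queue=[F,C,D,E] q_used=1 → run F
t=27: queue=[F,C,D,E] q_used=2 → run F
t=28: queue=[F,C,D,E] q_used=3 → run F
t=29: queue=[C,D,E,F] q_used=0 → run C
t=30: queue=[C,D,E,F] q_used=1 → run C
t=31: queue=[C,D,E,F] q_used=2 → run C
t=32: queue=[C,D,E,F] q_used=3 → run C
t=33: queue=[D,E,F] q_used=0 → run D
t=34: queue=[E,F] q_used=0 → run E
t=35: queue=[E,F] q_used=1 → run E
t=36: queue=[F] q_used=0 → run F
t=37: (idle)
t=38: (idle)
t=39: (idle)
t=40: (idle)
t=41: (idle)
t=42: (idle)
t=43: (idle)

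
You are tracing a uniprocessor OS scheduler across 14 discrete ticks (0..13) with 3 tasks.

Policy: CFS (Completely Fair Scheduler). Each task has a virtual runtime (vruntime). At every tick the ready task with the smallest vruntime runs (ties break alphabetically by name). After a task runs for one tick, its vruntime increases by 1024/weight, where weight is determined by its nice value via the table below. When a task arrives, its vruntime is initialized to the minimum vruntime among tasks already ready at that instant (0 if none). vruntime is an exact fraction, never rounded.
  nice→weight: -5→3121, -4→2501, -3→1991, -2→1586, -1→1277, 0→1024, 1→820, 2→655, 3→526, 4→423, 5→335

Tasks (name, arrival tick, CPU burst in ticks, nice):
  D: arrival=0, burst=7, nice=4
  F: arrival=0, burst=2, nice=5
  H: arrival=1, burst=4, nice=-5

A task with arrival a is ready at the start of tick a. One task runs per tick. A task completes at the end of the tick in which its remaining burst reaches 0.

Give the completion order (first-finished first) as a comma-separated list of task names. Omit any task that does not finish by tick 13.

completion order = H, F, D

t=0: vr[D=0 F=0] → run D
t=1: vr[D=1024/423 F=0 H=0] → run F
t=2: vr[D=1024/423 F=1024/335 H=0] → run H
t=3: vr[D=1024/423 F=1024/335 H=1024/3121] → run H
t=4: vr[D=1024/423 F=1024/335 H=2048/3121] → run H
t=5: vr[D=1024/423 F=1024/335 H=3072/3121] → run H
t=6: vr[D=1024/423 F=1024/335] → run D
t=7: vr[D=2048/423 F=1024/335] → run F
t=8: vr[D=2048/423] → run D
t=9: vr[D=1024/141] → run D
t=10: vr[D=4096/423] → run D
t=11: vr[D=5120/423] → run D
t=12: vr[D=2048/141] → run D
t=13: (idle)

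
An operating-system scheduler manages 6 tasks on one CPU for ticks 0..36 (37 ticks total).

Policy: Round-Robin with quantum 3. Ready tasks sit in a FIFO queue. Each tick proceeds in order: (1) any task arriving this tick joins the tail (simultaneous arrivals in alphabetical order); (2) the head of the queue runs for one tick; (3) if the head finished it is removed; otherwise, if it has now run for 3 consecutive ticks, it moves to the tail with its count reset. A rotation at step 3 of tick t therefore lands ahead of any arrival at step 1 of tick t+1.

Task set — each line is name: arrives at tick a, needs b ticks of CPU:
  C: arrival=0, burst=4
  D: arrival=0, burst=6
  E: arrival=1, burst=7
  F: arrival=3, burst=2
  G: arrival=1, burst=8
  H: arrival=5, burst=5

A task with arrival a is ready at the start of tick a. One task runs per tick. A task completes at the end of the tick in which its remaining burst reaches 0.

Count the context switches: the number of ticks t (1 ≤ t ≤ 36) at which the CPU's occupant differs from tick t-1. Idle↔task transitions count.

context switches = 13

t=0: queue=[C,D] q_used=0 → run C
t=1: queue=[C,D,E,G] q_used=1 → run C
t=2: queue=[C,D,E,G] q_used=2 → run C
t=3: queue=[D,E,G,C,F] q_used=0 → run D
t=4: queue=[D,E,G,C,F] q_used=1 → run D
t=5: queue=[D,E,G,C,F,H] q_used=2 → run D
t=6: queue=[E,G,C,F,H,D] q_used=0 → run E
t=7: queue=[E,G,C,F,H,D] q_used=1 → run E
t=8: queue=[E,G,C,F,H,D] q_used=2 → run E
t=9: queue=[G,C,F,H,D,E] q_used=0 → run G
t=10: queue=[G,C,F,H,D,E] q_used=1 → run G
t=11: queue=[G,C,F,H,D,E] q_used=2 → run G
t=12: queue=[C,F,H,D,E,G] q_used=0 → run C
t=13: queue=[F,H,D,E,G] q_used=0 → run F
t=14: queue=[F,H,D,E,G] q_used=1 → run F
t=15: queue=[H,D,E,G] q_used=0 → run H
t=16: queue=[H,D,E,G] q_used=1 → run H
t=17: queue=[H,D,E,G] q_used=2 → run H
t=18: queue=[D,E,G,H] q_used=0 → run D
t=19: queue=[D,E,G,H] q_used=1 → run D
t=20: queue=[D,E,G,H] q_used=2 → run D
t=21: queue=[E,G,H] q_used=0 → run E
t=22: queue=[E,G,H] q_used=1 → run E
t=23: queue=[E,G,H] q_used=2 → run E
t=24: queue=[G,H,E] q_used=0 → run G
t=25: queue=[G,H,E] q_used=1 → run G
t=26: queue=[G,H,E] q_used=2 → run G
t=27: queue=[H,E,G] q_used=0 → run H
t=28: queue=[H,E,G] q_used=1 → run H
t=29: queue=[E,G] q_used=0 → run E
t=30: queue=[G] q_used=0 → run G
t=31: queue=[G] q_used=1 → run G
t=32: (idle)
t=33: (idle)
t=34: (idle)
t=35: (idle)
t=36: (idle)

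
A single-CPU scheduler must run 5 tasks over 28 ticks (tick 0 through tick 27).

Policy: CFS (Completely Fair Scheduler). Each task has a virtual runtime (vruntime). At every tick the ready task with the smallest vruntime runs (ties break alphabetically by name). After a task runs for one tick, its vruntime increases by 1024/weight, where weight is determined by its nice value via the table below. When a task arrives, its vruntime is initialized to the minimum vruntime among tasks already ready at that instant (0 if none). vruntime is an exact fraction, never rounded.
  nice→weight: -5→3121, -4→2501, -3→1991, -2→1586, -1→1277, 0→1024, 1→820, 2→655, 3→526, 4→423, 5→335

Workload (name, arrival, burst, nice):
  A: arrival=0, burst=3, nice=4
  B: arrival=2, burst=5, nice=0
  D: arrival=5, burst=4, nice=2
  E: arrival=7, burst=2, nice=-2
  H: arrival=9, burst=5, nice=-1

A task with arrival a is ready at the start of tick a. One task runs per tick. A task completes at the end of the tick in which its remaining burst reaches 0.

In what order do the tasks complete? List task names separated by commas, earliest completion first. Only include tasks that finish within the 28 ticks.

completion order = A, E, B, D, H

t=0: vr[A=0] → run A
t=1: vr[A=1024/423] → run A
t=2: vr[A=2048/423 B=2048/423] → run A
t=3: vr[B=2048/423] → run B
t=4: vr[B=2471/423] → run B
t=5: vr[B=2894/423 D=2894/423] → run B
t=6: vr[B=3317/423 D=2894/423] → run D
t=7: vr[B=3317/423 D=2328722/277065 E=3317/423] → run B
t=8: vr[B=3740/423 D=2328722/277065 E=3317/423] → run E
t=9: vr[B=3740/423 D=2328722/277065 E=2846957/335439 H=2328722/277065] → run D
t=10: vr[B=3740/423 D=2761874/277065 E=2846957/335439 H=2328722/277065] → run H
t=11: vr[B=3740/423 D=2761874/277065 E=2846957/335439 H=3257492554/353812005] → run E
t=12: vr[B=3740/423 D=2761874/277065 H=3257492554/353812005] → run B
t=13: vr[D=2761874/277065 H=3257492554/353812005] → run H
t=14: vr[D=2761874/277065 H=3541207114/353812005] → run D
t=15: vr[D=3195026/277065 H=3541207114/353812005] → run H
t=16: vr[D=3195026/277065 H=3824921674/353812005] → run H
t=17: vr[D=3195026/277065 H=4108636234/353812005] → run D
t=18: vr[H=4108636234/353812005] → run H
t=19: (idle)
t=20: (idle)
t=21: (idle)
t=22: (idle)
t=23: (idle)
t=24: (idle)
t=25: (idle)
t=26: (idle)
t=27: (idle)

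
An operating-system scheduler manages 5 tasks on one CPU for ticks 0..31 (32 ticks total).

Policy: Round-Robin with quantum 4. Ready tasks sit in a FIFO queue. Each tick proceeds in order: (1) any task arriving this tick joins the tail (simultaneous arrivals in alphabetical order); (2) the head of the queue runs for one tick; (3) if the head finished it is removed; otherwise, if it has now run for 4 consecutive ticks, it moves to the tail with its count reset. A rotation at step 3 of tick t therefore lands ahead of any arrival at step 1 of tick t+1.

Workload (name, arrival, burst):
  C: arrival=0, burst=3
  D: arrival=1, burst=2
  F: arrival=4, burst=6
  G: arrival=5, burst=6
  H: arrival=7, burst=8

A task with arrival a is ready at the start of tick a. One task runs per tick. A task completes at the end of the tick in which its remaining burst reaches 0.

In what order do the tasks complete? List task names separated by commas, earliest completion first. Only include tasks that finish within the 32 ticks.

completion order = C, D, F, G, H

t=0: queue=[C] q_used=0 → run C
t=1: queue=[C,D] q_used=1 → run C
t=2: queue=[C,D] q_used=2 → run C
t=3: queue=[D] q_used=0 → run D
t=4: queue=[D,F] q_used=1 → run D
t=5: queue=[F,G] q_used=0 → run F
t=6: queue=[F,G] q_used=1 → run F
t=7: queue=[F,G,H] q_used=2 → run F
t=8: queue=[F,G,H] q_used=3 → run F
t=9: queue=[G,H,F] q_used=0 → run G
t=10: queue=[G,H,F] q_used=1 → run G
t=11: queue=[G,H,F] q_used=2 → run G
t=12: queue=[G,H,F] q_used=3 → run G
t=13: queue=[H,F,G] q_used=0 → run H
t=14: queue=[H,F,G] q_used=1 → run H
t=15: queue=[H,F,G] q_used=2 → run H
t=16: queue=[H,F,G] q_used=3 → run H
t=17: queue=[F,G,H] q_used=0 → run F
t=18: queue=[F,G,H] q_used=1 → run F
t=19: queue=[G,H] q_used=0 → run G
t=20: queue=[G,H] q_used=1 → run G
t=21: queue=[H] q_used=0 → run H
t=22: queue=[H] q_used=1 → run H
t=23: queue=[H] q_used=2 → run H
t=24: queue=[H] q_used=3 → run H
t=25: (idle)
t=26: (idle)
t=27: (idle)
t=28: (idle)
t=29: (idle)
t=30: (idle)
t=31: (idle)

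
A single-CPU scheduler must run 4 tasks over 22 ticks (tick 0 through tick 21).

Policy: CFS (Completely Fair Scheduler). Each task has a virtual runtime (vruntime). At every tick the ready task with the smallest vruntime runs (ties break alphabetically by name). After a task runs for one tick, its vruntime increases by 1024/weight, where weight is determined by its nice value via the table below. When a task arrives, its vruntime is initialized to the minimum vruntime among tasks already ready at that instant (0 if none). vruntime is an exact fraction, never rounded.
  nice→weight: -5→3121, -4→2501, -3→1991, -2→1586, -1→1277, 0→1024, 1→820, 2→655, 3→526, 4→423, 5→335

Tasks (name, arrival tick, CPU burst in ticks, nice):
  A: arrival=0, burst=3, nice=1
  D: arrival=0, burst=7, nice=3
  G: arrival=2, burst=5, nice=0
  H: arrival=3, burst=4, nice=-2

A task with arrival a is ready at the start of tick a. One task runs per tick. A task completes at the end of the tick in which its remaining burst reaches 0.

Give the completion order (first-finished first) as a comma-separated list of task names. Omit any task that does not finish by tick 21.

t=0: vr[A=0 D=0] → run A
t=1: vr[A=256/205 D=0] → run D
t=2: vr[A=256/205 D=512/263 G=256/205] → run A
t=3: vr[A=512/205 D=512/263 G=256/205 H=256/205] → run G
t=4: vr[A=512/205 D=512/263 G=461/205 H=256/205] → run H
t=5: vr[A=512/205 D=512/263 G=461/205 H=307968/162565] → run H
t=6: vr[A=512/205 D=512/263 G=461/205 H=412928/162565] → run D
t=7: vr[A=512/205 D=1024/263 G=461/205 H=412928/162565] → run G
t=8: vr[A=512/205 D=1024/263 G=666/205 H=412928/162565] → run A
t=9: vr[D=1024/263 G=666/205 H=412928/162565] → run H
t=10: vr[D=1024/263 G=666/205 H=517888/162565] → run H
t=11: vr[D=1024/263 G=666/205] → run G
t=12: vr[D=1024/263 G=871/205] → run D
t=13: vr[D=1536/263 G=871/205] → run G
t=14: vr[D=1536/263 G=1076/205] → run G
t=15: vr[D=1536/263] → run D
t=16: vr[D=2048/263] → run D
t=17: vr[D=2560/263] → run D
t=18: vr[D=3072/263] → run D
t=19: (idle)
t=20: (idle)
t=21: (idle)

completion order = A, H, G, D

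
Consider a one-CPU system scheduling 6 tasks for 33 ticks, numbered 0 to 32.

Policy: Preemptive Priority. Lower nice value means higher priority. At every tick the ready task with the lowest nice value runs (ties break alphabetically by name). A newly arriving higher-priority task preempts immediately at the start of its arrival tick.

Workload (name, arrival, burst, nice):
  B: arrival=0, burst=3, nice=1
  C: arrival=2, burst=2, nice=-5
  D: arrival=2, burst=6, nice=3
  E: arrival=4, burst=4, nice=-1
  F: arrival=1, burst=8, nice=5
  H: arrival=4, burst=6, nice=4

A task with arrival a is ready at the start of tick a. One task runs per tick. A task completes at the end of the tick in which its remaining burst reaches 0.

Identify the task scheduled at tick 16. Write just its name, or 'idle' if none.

running at tick 16 = H

t=0: ready={B} → run B
t=1: ready={B,F} → run B
t=2: ready={B,C,D,F} → run C
t=3: ready={B,C,D,F} → run C
t=4: ready={B,D,E,F,H} → run E
t=5: ready={B,D,E,F,H} → run E
t=6: ready={B,D,E,F,H} → run E
t=7: ready={B,D,E,F,H} → run E
t=8: ready={B,D,F,H} → run B
t=9: ready={D,F,H} → run D
t=10: ready={D,F,H} → run D
t=11: ready={D,F,H} → run D
t=12: ready={D,F,H} → run D
t=13: ready={D,F,H} → run D
t=14: ready={D,F,H} → run D
t=15: ready={F,H} → run H
t=16: ready={F,H} → run H
t=17: ready={F,H} → run H
t=18: ready={F,H} → run H
t=19: ready={F,H} → run H
t=20: ready={F,H} → run H
t=21: ready={F} → run F
t=22: ready={F} → run F
t=23: ready={F} → run F
t=24: ready={F} → run F
t=25: ready={F} → run F
t=26: ready={F} → run F
t=27: ready={F} → run F
t=28: ready={F} → run F
t=29: (idle)
t=30: (idle)
t=31: (idle)
t=32: (idle)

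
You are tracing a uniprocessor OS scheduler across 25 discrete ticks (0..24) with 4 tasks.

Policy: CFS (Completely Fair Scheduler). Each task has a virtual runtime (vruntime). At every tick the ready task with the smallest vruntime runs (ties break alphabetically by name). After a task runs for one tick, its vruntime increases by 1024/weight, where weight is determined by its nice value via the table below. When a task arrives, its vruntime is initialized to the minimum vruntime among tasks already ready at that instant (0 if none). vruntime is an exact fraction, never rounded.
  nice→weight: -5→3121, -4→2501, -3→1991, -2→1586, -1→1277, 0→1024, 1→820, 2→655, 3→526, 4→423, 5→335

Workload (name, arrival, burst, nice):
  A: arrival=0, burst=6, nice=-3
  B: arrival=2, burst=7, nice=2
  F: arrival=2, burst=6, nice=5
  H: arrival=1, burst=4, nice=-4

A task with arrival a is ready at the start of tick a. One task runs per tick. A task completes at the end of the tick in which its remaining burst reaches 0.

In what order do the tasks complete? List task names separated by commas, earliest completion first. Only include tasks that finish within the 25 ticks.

completion order = H, A, B, F

t=0: vr[A=0] → run A
t=1: vr[A=1024/1991 H=1024/1991] → run A
t=2: vr[A=2048/1991 B=1024/1991 F=1024/1991 H=1024/1991] → run B
t=3: vr[A=2048/1991 B=2709504/1304105 F=1024/1991 H=1024/1991] → run F
t=4: vr[A=2048/1991 B=2709504/1304105 F=2381824/666985 H=1024/1991] → run H
t=5: vr[A=2048/1991 B=2709504/1304105 F=2381824/666985 H=4599808/4979491] → run H
t=6: vr[A=2048/1991 B=2709504/1304105 F=2381824/666985 H=6638592/4979491] → run A
t=7: vr[A=3072/1991 B=2709504/1304105 F=2381824/666985 H=6638592/4979491] → run H
t=8: vr[A=3072/1991 B=2709504/1304105 F=2381824/666985 H=8677376/4979491] → run A
t=9: vr[A=4096/1991 B=2709504/1304105 F=2381824/666985 H=8677376/4979491] → run H
t=10: vr[A=4096/1991 B=2709504/1304105 F=2381824/666985] → run A
t=11: vr[A=5120/1991 B=2709504/1304105 F=2381824/666985] → run B
t=12: vr[A=5120/1991 B=4748288/1304105 F=2381824/666985] → run A
t=13: vr[B=4748288/1304105 F=2381824/666985] → run F
t=14: vr[B=4748288/1304105 F=4420608/666985] → run B
t=15: vr[B=6787072/1304105 F=4420608/666985] → run B
t=16: vr[B=8825856/1304105 F=4420608/666985] → run F
t=17: vr[B=8825856/1304105 F=6459392/666985] → run B
t=18: vr[B=2172928/260821 F=6459392/666985] → run B
t=19: vr[B=12903424/1304105 F=6459392/666985] → run F
t=20: vr[B=12903424/1304105 F=8498176/666985] → run B
t=21: vr[F=8498176/666985] → run F
t=22: vr[F=2107392/133397] → run F
t=23: (idle)
t=24: (idle)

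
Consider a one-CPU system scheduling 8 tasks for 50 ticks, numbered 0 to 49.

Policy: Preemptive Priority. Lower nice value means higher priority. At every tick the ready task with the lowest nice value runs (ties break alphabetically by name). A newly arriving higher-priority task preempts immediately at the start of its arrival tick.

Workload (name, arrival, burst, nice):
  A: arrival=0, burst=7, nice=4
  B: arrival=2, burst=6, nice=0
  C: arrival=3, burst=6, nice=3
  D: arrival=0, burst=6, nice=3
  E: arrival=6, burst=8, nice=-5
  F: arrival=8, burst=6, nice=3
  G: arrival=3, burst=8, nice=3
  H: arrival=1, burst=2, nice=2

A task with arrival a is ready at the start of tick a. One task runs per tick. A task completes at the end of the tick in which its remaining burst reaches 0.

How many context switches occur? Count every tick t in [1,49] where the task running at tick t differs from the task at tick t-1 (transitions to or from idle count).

t=0: ready={A,D} → run D
t=1: ready={A,D,H} → run H
t=2: ready={A,B,D,H} → run B
t=3: ready={A,B,C,D,G,H} → run B
t=4: ready={A,B,C,D,G,H} → run B
t=5: ready={A,B,C,D,G,H} → run B
t=6: ready={A,B,C,D,E,G,H} → run E
t=7: ready={A,B,C,D,E,G,H} → run E
t=8: ready={A,B,C,D,E,F,G,H} → run E
t=9: ready={A,B,C,D,E,F,G,H} → run E
t=10: ready={A,B,C,D,E,F,G,H} → run E
t=11: ready={A,B,C,D,E,F,G,H} → run E
t=12: ready={A,B,C,D,E,F,G,H} → run E
t=13: ready={A,B,C,D,E,F,G,H} → run E
t=14: ready={A,B,C,D,F,G,H} → run B
t=15: ready={A,B,C,D,F,G,H} → run B
t=16: ready={A,C,D,F,G,H} → run H
t=17: ready={A,C,D,F,G} → run C
t=18: ready={A,C,D,F,G} → run C
t=19: ready={A,C,D,F,G} → run C
t=20: ready={A,C,D,F,G} → run C
t=21: ready={A,C,D,F,G} → run C
t=22: ready={A,C,D,F,G} → run C
t=23: ready={A,D,F,G} → run D
t=24: ready={A,D,F,G} → run D
t=25: ready={A,D,F,G} → run D
t=26: ready={A,D,F,G} → run D
t=27: ready={A,D,F,G} → run D
t=28: ready={A,F,G} → run F
t=29: ready={A,F,G} → run F
t=30: ready={A,F,G} → run F
t=31: ready={A,F,G} → run F
t=32: ready={A,F,G} → run F
t=33: ready={A,F,G} → run F
t=34: ready={A,G} → run G
t=35: ready={A,G} → run G
t=36: ready={A,G} → run G
t=37: ready={A,G} → run G
t=38: ready={A,G} → run G
t=39: ready={A,G} → run G
t=40: ready={A,G} → run G
t=41: ready={A,G} → run G
t=42: ready={A} → run A
t=43: ready={A} → run A
t=44: ready={A} → run A
t=45: ready={A} → run A
t=46: ready={A} → run A
t=47: ready={A} → run A
t=48: ready={A} → run A
t=49: (idle)

context switches = 11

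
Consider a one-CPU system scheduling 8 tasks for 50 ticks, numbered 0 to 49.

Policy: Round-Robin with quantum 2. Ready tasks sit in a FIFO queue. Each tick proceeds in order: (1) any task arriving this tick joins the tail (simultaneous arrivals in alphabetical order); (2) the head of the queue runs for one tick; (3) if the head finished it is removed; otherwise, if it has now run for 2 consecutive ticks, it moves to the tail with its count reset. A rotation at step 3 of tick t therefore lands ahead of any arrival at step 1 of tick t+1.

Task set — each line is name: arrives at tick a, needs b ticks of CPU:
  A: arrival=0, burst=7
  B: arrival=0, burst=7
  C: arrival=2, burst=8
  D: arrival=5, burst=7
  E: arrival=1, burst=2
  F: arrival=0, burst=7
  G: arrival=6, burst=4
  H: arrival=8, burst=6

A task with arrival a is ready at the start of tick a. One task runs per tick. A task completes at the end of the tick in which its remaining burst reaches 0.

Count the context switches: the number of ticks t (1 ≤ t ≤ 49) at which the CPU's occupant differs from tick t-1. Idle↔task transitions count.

context switches = 26

t=0: queue=[A,B,F] q_used=0 → run A
t=1: queue=[A,B,F,E] q_used=1 → run A
t=2: queue=[B,F,E,A,C] q_used=0 → run B
t=3: queue=[B,F,E,A,C] q_used=1 → run B
t=4: queue=[F,E,A,C,B] q_used=0 → run F
t=5: queue=[F,E,A,C,B,D] q_used=1 → run F
t=6: queue=[E,A,C,B,D,F,G] q_used=0 → run E
t=7: queue=[E,A,C,B,D,F,G] q_used=1 → run E
t=8: queue=[A,C,B,D,F,G,H] q_used=0 → run A
t=9: queue=[A,C,B,D,F,G,H] q_used=1 → run A
t=10: queue=[C,B,D,F,G,H,A] q_used=0 → run C
t=11: queue=[C,B,D,F,G,H,A] q_used=1 → run C
t=12: queue=[B,D,F,G,H,A,C] q_used=0 → run B
t=13: queue=[B,D,F,G,H,A,C] q_used=1 → run B
t=14: queue=[D,F,G,H,A,C,B] q_used=0 → run D
t=15: queue=[D,F,G,H,A,C,B] q_used=1 → run D
t=16: queue=[F,G,H,A,C,B,D] q_used=0 → run F
t=17: queue=[F,G,H,A,C,B,D] q_used=1 → run F
t=18: queue=[G,H,A,C,B,D,F] q_used=0 → run G
t=19: queue=[G,H,A,C,B,D,F] q_used=1 → run G
t=20: queue=[H,A,C,B,D,F,G] q_used=0 → run H
t=21: queue=[H,A,C,B,D,F,G] q_used=1 → run H
t=22: queue=[A,C,B,D,F,G,H] q_used=0 → run A
t=23: queue=[A,C,B,D,F,G,H] q_used=1 → run A
t=24: queue=[C,B,D,F,G,H,A] q_used=0 → run C
t=25: queue=[C,B,D,F,G,H,A] q_used=1 → run C
t=26: queue=[B,D,F,G,H,A,C] q_used=0 → run B
t=27: queue=[B,D,F,G,H,A,C] q_used=1 → run B
t=28: queue=[D,F,G,H,A,C,B] q_used=0 → run D
t=29: queue=[D,F,G,H,A,C,B] q_used=1 → run D
t=30: queue=[F,G,H,A,C,B,D] q_used=0 → run F
t=31: queue=[F,G,H,A,C,B,D] q_used=1 → run F
t=32: queue=[G,H,A,C,B,D,F] q_used=0 → run G
t=33: queue=[G,H,A,C,B,D,F] q_used=1 → run G
t=34: queue=[H,A,C,B,D,F] q_used=0 → run H
t=35: queue=[H,A,C,B,D,F] q_used=1 → run H
t=36: queue=[A,C,B,D,F,H] q_used=0 → run A
t=37: queue=[C,B,D,F,H] q_used=0 → run C
t=38: queue=[C,B,D,F,H] q_used=1 → run C
t=39: queue=[B,D,F,H,C] q_used=0 → run B
t=40: queue=[D,F,H,C] q_used=0 → run D
t=41: queue=[D,F,H,C] q_used=1 → run D
t=42: queue=[F,H,C,D] q_used=0 → run F
t=43: queue=[H,C,D] q_used=0 → run H
t=44: queue=[H,C,D] q_used=1 → run H
t=45: queue=[C,D] q_used=0 → run C
t=46: queue=[C,D] q_used=1 → run C
t=47: queue=[D] q_used=0 → run D
t=48: (idle)
t=49: (idle)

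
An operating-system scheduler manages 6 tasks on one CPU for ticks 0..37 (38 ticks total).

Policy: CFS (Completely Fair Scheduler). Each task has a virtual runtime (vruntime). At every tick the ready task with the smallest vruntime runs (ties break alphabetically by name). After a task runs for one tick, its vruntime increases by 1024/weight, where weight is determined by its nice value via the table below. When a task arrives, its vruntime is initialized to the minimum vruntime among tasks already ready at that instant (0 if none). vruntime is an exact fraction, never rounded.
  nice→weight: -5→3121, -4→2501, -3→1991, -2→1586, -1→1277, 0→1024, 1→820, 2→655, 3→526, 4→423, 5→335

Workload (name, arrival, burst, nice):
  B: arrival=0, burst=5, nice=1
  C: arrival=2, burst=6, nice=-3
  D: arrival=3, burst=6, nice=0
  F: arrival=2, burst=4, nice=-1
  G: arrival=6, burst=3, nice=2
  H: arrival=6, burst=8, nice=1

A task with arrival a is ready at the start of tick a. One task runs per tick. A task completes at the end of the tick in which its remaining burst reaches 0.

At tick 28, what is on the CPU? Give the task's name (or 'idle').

t=0: vr[B=0] → run B
t=1: vr[B=256/205] → run B
t=2: vr[B=512/205 C=512/205 F=512/205] → run B
t=3: vr[B=768/205 C=512/205 D=512/205 F=512/205] → run C
t=4: vr[B=768/205 C=1229312/408155 D=512/205 F=512/205] → run D
t=5: vr[B=768/205 C=1229312/408155 D=717/205 F=512/205] → run F
t=6: vr[B=768/205 C=1229312/408155 D=717/205 F=863744/261785 G=1229312/408155 H=1229312/408155] → run C
t=7: vr[B=768/205 C=1439232/408155 D=717/205 F=863744/261785 G=1229312/408155 H=1229312/408155] → run G
t=8: vr[B=768/205 C=1439232/408155 D=717/205 F=863744/261785 G=244630016/53468305 H=1229312/408155] → run H
t=9: vr[B=768/205 C=1439232/408155 D=717/205 F=863744/261785 G=244630016/53468305 H=1739008/408155] → run F
t=10: vr[B=768/205 C=1439232/408155 D=717/205 F=1073664/261785 G=244630016/53468305 H=1739008/408155] → run D
t=11: vr[B=768/205 C=1439232/408155 D=922/205 F=1073664/261785 G=244630016/53468305 H=1739008/408155] → run C
t=12: vr[B=768/205 C=1649152/408155 D=922/205 F=1073664/261785 G=244630016/53468305 H=1739008/408155] → run B
t=13: vr[B=1024/205 C=1649152/408155 D=922/205 F=1073664/261785 G=244630016/53468305 H=1739008/408155] → run C
t=14: vr[B=1024/205 C=1859072/408155 D=922/205 F=1073664/261785 G=244630016/53468305 H=1739008/408155] → run F
t=15: vr[B=1024/205 C=1859072/408155 D=922/205 F=1283584/261785 G=244630016/53468305 H=1739008/408155] → run H
t=16: vr[B=1024/205 C=1859072/408155 D=922/205 F=1283584/261785 G=244630016/53468305 H=2248704/408155] → run D
t=17: vr[B=1024/205 C=1859072/408155 D=1127/205 F=1283584/261785 G=244630016/53468305 H=2248704/408155] → run C
t=18: vr[B=1024/205 C=2068992/408155 D=1127/205 F=1283584/261785 G=244630016/53468305 H=2248704/408155] → run G
t=19: vr[B=1024/205 C=2068992/408155 D=1127/205 F=1283584/261785 G=65644032/10693661 H=2248704/408155] → run F
t=20: vr[B=1024/205 C=2068992/408155 D=1127/205 G=65644032/10693661 H=2248704/408155] → run B
t=21: vr[C=2068992/408155 D=1127/205 G=65644032/10693661 H=2248704/408155] → run C
t=22: vr[D=1127/205 G=65644032/10693661 H=2248704/408155] → run D
t=23: vr[D=1332/205 G=65644032/10693661 H=2248704/408155] → run H
t=24: vr[D=1332/205 G=65644032/10693661 H=551680/81631] → run G
t=25: vr[D=1332/205 H=551680/81631] → run D
t=26: vr[D=1537/205 H=551680/81631] → run H
t=27: vr[D=1537/205 H=3268096/408155] → run D
t=28: vr[H=3268096/408155] → run H
t=29: vr[H=3777792/408155] → run H
t=30: vr[H=4287488/408155] → run H
t=31: vr[H=4797184/408155] → run H
t=32: (idle)
t=33: (idle)
t=34: (idle)
t=35: (idle)
t=36: (idle)
t=37: (idle)

running at tick 28 = H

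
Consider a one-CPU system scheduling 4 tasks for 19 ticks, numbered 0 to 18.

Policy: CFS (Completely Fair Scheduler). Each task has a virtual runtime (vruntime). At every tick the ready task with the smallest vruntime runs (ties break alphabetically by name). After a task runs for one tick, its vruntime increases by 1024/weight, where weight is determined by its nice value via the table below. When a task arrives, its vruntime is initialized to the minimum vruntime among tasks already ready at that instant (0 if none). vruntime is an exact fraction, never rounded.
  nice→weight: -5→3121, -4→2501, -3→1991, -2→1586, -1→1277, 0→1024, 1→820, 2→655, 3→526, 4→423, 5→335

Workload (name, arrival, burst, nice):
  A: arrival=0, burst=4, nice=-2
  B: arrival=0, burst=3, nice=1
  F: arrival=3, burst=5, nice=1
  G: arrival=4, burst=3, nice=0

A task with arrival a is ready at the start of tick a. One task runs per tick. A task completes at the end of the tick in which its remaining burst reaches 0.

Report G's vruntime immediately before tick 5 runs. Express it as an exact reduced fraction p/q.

vruntime(G, start of tick 5) = 256/205

t=0: vr[A=0 B=0] → run A
t=1: vr[A=512/793 B=0] → run B
t=2: vr[A=512/793 B=256/205] → run A
t=3: vr[A=1024/793 B=256/205 F=256/205] → run B
t=4: vr[A=1024/793 B=512/205 F=256/205 G=256/205] → run F
t=5: vr[A=1024/793 B=512/205 F=512/205 G=256/205] → run G
t=6: vr[A=1024/793 B=512/205 F=512/205 G=461/205] → run A
t=7: vr[A=1536/793 B=512/205 F=512/205 G=461/205] → run A
t=8: vr[B=512/205 F=512/205 G=461/205] → run G
t=9: vr[B=512/205 F=512/205 G=666/205] → run B
t=10: vr[F=512/205 G=666/205] → run F
t=11: vr[F=768/205 G=666/205] → run G
t=12: vr[F=768/205] → run F
t=13: vr[F=1024/205] → run F
t=14: vr[F=256/41] → run F
t=15: (idle)
t=16: (idle)
t=17: (idle)
t=18: (idle)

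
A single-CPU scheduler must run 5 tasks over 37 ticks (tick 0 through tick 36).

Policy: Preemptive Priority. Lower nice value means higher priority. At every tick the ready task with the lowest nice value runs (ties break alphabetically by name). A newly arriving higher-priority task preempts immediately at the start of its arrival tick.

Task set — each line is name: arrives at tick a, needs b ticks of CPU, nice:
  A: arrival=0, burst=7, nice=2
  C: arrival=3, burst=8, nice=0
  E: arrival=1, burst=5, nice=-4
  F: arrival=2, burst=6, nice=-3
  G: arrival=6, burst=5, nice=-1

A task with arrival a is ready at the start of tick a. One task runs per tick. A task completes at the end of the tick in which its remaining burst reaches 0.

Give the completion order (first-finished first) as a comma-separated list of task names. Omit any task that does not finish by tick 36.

completion order = E, F, G, C, A

t=0: ready={A} → run A
t=1: ready={A,E} → run E
t=2: ready={A,E,F} → run E
t=3: ready={A,C,E,F} → run E
t=4: ready={A,C,E,F} → run E
t=5: ready={A,C,E,F} → run E
t=6: ready={A,C,F,G} → run F
t=7: ready={A,C,F,G} → run F
t=8: ready={A,C,F,G} → run F
t=9: ready={A,C,F,G} → run F
t=10: ready={A,C,F,G} → run F
t=11: ready={A,C,F,G} → run F
t=12: ready={A,C,G} → run G
t=13: ready={A,C,G} → run G
t=14: ready={A,C,G} → run G
t=15: ready={A,C,G} → run G
t=16: ready={A,C,G} → run G
t=17: ready={A,C} → run C
t=18: ready={A,C} → run C
t=19: ready={A,C} → run C
t=20: ready={A,C} → run C
t=21: ready={A,C} → run C
t=22: ready={A,C} → run C
t=23: ready={A,C} → run C
t=24: ready={A,C} → run C
t=25: ready={A} → run A
t=26: ready={A} → run A
t=27: ready={A} → run A
t=28: ready={A} → run A
t=29: ready={A} → run A
t=30: ready={A} → run A
t=31: (idle)
t=32: (idle)
t=33: (idle)
t=34: (idle)
t=35: (idle)
t=36: (idle)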